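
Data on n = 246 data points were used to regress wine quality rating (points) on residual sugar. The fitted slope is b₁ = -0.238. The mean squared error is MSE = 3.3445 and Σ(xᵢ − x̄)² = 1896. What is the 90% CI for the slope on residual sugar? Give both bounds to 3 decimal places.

(-0.307, -0.169)

SE(b₁) = √(MSE/Sₓₓ) = √(3.3445/1896) = 0.0419997.
df = n − 2 = 244.
t* = t_{0.05, 244} = 1.651123.
Margin = t* × SE = 1.651123 × 0.0419997 = 0.06935.
CI: -0.238 ± 0.06935 → (-0.307, -0.169).
With 90% confidence, each one-unit increase in residual sugar is associated with a change of between -0.307 and -0.169 points in wine quality rating.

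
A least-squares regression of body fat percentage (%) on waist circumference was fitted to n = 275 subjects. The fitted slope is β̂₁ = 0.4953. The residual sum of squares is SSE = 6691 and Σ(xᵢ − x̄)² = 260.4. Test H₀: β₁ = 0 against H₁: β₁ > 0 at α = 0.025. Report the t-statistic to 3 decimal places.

MSE = SSE/(n − 2) = 6691/273 = 24.5092.
SE(β̂₁) = √(MSE/Sₓₓ) = √(24.5092/260.4) = 0.306792.
t = 0.4953 / 0.306792 = 1.614.
df = n − 2 = 273.
One-sided p ≈ 0.0538, which is ≥ 0.025, so fail to reject H₀.
The data do not give significant evidence that the true slope on waist circumference is positive.

t = 1.614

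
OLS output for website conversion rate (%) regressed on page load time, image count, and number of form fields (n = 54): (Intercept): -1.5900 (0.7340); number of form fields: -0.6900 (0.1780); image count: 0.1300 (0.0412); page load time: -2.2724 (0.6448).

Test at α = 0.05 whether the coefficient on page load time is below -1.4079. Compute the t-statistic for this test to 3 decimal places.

t = -1.341

Read off: b = -2.2724, SE = 0.6448 for page load time.
H₀: β₁ = -1.4079 vs H₁: β₁ < -1.4079.
t = (-2.2724 − (-1.4079)) / 0.6448 = -1.341.
df = n − k − 1 = 54 − 3 − 1 = 50.
One-sided p ≈ 0.0930, which is ≥ 0.05, so fail to reject H₀.
The data do not give significant evidence that the true slope on page load time is below -1.4079 % per unit, holding the other predictors fixed.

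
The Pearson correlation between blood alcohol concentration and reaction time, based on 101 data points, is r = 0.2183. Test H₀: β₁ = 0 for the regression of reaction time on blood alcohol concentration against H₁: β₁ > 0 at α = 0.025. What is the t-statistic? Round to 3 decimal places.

t = 2.226

t = r·√(n − 2)/√(1 − r²) = 0.2183·√99/√0.952345 = 2.226.
df = n − 2 = 99.
One-sided p ≈ 0.0141, which is < 0.025, so reject H₀.
There is evidence of a linear association between blood alcohol concentration and reaction time.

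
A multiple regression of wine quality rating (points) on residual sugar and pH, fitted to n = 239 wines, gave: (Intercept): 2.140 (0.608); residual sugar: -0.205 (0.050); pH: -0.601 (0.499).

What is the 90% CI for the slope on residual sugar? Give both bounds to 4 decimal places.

Read off: b = -0.205, SE = 0.050 for residual sugar.
df = n − k − 1 = 239 − 2 − 1 = 236.
t* = t_{0.05, 236} = 1.651336.
Margin = t* × SE = 1.651336 × 0.050 = 0.082567.
CI: -0.205 ± 0.082567 → (-0.2876, -0.1224).

(-0.2876, -0.1224)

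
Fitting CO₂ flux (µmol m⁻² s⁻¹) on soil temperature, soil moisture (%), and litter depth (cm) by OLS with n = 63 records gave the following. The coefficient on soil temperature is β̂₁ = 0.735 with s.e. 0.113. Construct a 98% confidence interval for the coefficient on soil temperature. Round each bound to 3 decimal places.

(0.465, 1.005)

df = n − k − 1 = 63 − 3 − 1 = 59.
t* = t_{0.01, 59} = 2.391229.
Margin = t* × SE = 2.391229 × 0.113 = 0.27021.
CI: 0.735 ± 0.27021 → (0.465, 1.005).
With 98% confidence, each one-unit increase in soil temperature is associated with a change of between 0.465 and 1.005 µmol m⁻² s⁻¹ in CO₂ flux, holding the other predictors fixed.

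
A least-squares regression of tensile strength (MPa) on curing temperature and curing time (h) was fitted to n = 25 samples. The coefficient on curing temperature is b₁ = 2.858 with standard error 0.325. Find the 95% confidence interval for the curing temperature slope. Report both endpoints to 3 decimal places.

df = n − k − 1 = 25 − 2 − 1 = 22.
t* = t_{0.025, 22} = 2.073873.
Margin = t* × SE = 2.073873 × 0.325 = 0.67401.
CI: 2.858 ± 0.67401 → (2.184, 3.532).
With 95% confidence, each one-unit increase in curing temperature is associated with a change of between 2.184 and 3.532 MPa in tensile strength, holding the other predictors fixed.

(2.184, 3.532)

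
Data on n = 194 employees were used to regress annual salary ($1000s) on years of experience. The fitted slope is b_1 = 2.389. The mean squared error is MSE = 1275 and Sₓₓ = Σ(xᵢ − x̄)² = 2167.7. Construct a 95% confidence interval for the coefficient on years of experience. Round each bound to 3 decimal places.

(0.876, 3.902)

SE(b_1) = √(MSE/Sₓₓ) = √(1275/2167.7) = 0.76693.
df = n − 2 = 192.
t* = t_{0.025, 192} = 1.972396.
Margin = t* × SE = 1.972396 × 0.76693 = 1.51269.
CI: 2.389 ± 1.51269 → (0.876, 3.902).
With 95% confidence, each one-unit increase in years of experience is associated with a change of between 0.876 and 3.902 $1000s in annual salary.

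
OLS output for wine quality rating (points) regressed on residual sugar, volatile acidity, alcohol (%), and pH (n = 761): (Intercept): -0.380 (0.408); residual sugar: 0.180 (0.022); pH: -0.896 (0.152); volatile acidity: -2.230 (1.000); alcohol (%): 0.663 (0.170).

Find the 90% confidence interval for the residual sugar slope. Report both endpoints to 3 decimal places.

(0.144, 0.216)

Read off: b = 0.180, SE = 0.022 for residual sugar.
df = n − k − 1 = 761 − 4 − 1 = 756.
t* = t_{0.05, 756} = 1.646872.
Margin = t* × SE = 1.646872 × 0.022 = 0.03623.
CI: 0.180 ± 0.03623 → (0.144, 0.216).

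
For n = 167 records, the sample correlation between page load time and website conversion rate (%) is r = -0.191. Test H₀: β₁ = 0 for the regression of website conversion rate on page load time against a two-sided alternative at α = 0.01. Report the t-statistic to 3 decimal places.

t = r·√(n − 2)/√(1 − r²) = -0.191·√165/√0.963519 = -2.499.
df = n − 2 = 165.
Two-sided p ≈ 0.0134, which is ≥ 0.01, so fail to reject H₀.
The data do not give significant evidence of a linear association between page load time and website conversion rate.

t = -2.499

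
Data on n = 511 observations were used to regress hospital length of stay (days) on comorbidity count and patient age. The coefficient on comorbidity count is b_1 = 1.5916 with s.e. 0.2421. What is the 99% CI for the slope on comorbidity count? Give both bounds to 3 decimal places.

df = n − k − 1 = 511 − 2 − 1 = 508.
t* = t_{0.005, 508} = 2.585542.
Margin = t* × SE = 2.585542 × 0.2421 = 0.62596.
CI: 1.5916 ± 0.62596 → (0.966, 2.218).
With 99% confidence, each one-unit increase in comorbidity count is associated with a change of between 0.966 and 2.218 days in hospital length of stay, holding the other predictors fixed.

(0.966, 2.218)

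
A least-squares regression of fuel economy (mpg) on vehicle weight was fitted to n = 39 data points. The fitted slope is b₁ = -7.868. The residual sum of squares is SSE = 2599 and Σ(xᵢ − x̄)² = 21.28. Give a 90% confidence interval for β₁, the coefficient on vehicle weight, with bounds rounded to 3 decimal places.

MSE = SSE/(n − 2) = 2599/37 = 70.2432.
SE(b₁) = √(MSE/Sₓₓ) = √(70.2432/21.28) = 1.81684.
df = n − 2 = 37.
t* = t_{0.05, 37} = 1.687094.
Margin = t* × SE = 1.687094 × 1.81684 = 3.06518.
CI: -7.868 ± 3.06518 → (-10.933, -4.803).
With 90% confidence, each one-unit increase in vehicle weight is associated with a change of between -10.933 and -4.803 mpg in fuel economy.

(-10.933, -4.803)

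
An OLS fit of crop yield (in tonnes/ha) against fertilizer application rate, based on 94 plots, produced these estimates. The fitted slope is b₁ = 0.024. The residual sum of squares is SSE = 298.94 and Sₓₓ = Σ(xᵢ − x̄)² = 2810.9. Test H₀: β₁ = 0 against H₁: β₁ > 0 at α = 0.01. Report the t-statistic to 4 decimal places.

t = 0.7059

MSE = SSE/(n − 2) = 298.94/92 = 3.24935.
SE(b₁) = √(MSE/Sₓₓ) = √(3.24935/2810.9) = 0.0339997.
t = 0.024 / 0.0339997 = 0.7059.
df = n − 2 = 92.
One-sided p ≈ 0.2410, which is ≥ 0.01, so fail to reject H₀.
The data do not give significant evidence that the true slope on fertilizer application rate is positive.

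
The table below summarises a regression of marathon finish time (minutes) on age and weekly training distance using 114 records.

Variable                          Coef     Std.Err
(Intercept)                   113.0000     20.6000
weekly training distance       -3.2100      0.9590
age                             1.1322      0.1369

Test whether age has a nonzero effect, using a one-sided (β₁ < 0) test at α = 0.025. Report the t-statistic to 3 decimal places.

t = 8.270

Read off: b = 1.1322, SE = 0.1369 for age.
H₀: β₁ = 0 vs H₁: β₁ < 0.
t = 1.1322 / 0.1369 = 8.270.
df = n − k − 1 = 114 − 2 − 1 = 111.
One-sided p ≈ 1.0000, which is ≥ 0.025, so fail to reject H₀.
The data do not give significant evidence that the true slope on age is negative, holding the other predictors fixed.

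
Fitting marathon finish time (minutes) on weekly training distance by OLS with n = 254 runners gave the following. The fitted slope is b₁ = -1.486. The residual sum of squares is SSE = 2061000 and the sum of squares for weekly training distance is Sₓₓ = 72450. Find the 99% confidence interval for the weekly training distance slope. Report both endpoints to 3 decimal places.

(-2.358, -0.614)

MSE = SSE/(n − 2) = 2061000/252 = 8178.57.
SE(b₁) = √(MSE/Sₓₓ) = √(8178.57/72450) = 0.335985.
df = n − 2 = 252.
t* = t_{0.005, 252} = 2.595479.
Margin = t* × SE = 2.595479 × 0.335985 = 0.87204.
CI: -1.486 ± 0.87204 → (-2.358, -0.614).
With 99% confidence, each one-unit increase in weekly training distance is associated with a change of between -2.358 and -0.614 minutes in marathon finish time.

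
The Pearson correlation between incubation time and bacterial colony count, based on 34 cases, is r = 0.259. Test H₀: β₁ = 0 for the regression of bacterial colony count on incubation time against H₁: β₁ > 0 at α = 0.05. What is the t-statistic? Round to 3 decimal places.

t = r·√(n − 2)/√(1 − r²) = 0.259·√32/√0.932919 = 1.517.
df = n − 2 = 32.
One-sided p ≈ 0.0696, which is ≥ 0.05, so fail to reject H₀.
The data do not give significant evidence of a linear association between incubation time and bacterial colony count.

t = 1.517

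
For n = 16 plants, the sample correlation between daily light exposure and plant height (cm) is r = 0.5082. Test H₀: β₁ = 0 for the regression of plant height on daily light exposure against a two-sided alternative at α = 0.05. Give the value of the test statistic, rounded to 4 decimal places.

t = r·√(n − 2)/√(1 − r²) = 0.5082·√14/√0.741733 = 2.2079.
df = n − 2 = 14.
Two-sided p ≈ 0.0444, which is < 0.05, so reject H₀.
There is evidence of a linear association between daily light exposure and plant height.

t = 2.2079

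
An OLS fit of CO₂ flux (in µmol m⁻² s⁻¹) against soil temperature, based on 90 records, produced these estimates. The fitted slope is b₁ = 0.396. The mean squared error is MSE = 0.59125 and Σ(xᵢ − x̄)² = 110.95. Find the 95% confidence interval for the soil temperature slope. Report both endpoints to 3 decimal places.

(0.251, 0.541)

SE(b₁) = √(MSE/Sₓₓ) = √(0.59125/110.95) = 0.0729998.
df = n − 2 = 88.
t* = t_{0.025, 88} = 1.98729.
Margin = t* × SE = 1.98729 × 0.0729998 = 0.14507.
CI: 0.396 ± 0.14507 → (0.251, 0.541).
With 95% confidence, each one-unit increase in soil temperature is associated with a change of between 0.251 and 0.541 µmol m⁻² s⁻¹ in CO₂ flux.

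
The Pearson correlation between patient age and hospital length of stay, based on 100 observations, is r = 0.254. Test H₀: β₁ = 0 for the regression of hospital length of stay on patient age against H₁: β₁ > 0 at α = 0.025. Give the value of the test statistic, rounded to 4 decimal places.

t = 2.5997

t = r·√(n − 2)/√(1 − r²) = 0.254·√98/√0.935484 = 2.5997.
df = n − 2 = 98.
One-sided p ≈ 0.0054, which is < 0.025, so reject H₀.
There is evidence of a linear association between patient age and hospital length of stay.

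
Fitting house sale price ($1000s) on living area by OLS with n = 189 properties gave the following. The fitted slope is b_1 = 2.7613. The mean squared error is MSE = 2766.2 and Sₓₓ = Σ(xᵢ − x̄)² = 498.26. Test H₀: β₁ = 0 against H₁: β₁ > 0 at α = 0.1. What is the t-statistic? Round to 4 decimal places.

SE(b_1) = √(MSE/Sₓₓ) = √(2766.2/498.26) = 2.35621.
t = 2.7613 / 2.35621 = 1.1719.
df = n − 2 = 187.
One-sided p ≈ 0.1214, which is ≥ 0.1, so fail to reject H₀.
The data do not give significant evidence that the true slope on living area is positive.

t = 1.1719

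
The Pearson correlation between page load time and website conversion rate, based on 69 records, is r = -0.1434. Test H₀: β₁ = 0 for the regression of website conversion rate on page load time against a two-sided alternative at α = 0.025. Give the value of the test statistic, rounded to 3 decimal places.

t = -1.186

t = r·√(n − 2)/√(1 − r²) = -0.1434·√67/√0.979436 = -1.186.
df = n − 2 = 67.
Two-sided p ≈ 0.2398, which is ≥ 0.025, so fail to reject H₀.
The data do not give significant evidence of a linear association between page load time and website conversion rate.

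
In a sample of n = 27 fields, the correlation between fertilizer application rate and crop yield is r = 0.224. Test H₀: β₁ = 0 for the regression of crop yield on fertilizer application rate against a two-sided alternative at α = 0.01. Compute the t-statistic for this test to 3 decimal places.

t = r·√(n − 2)/√(1 − r²) = 0.224·√25/√0.949824 = 1.149.
df = n − 2 = 25.
Two-sided p ≈ 0.2613, which is ≥ 0.01, so fail to reject H₀.
The data do not give significant evidence of a linear association between fertilizer application rate and crop yield.

t = 1.149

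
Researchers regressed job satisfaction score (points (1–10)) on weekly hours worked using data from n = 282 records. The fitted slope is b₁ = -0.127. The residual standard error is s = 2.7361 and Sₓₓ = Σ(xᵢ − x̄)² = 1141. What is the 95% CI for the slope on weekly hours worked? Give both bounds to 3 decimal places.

(-0.286, 0.032)

SE(b₁) = s/√Sₓₓ = 2.7361/√1141 = 0.0810008.
df = n − 2 = 280.
t* = t_{0.025, 280} = 1.968472.
Margin = t* × SE = 1.968472 × 0.0810008 = 0.15945.
CI: -0.127 ± 0.15945 → (-0.286, 0.032).
With 95% confidence, each one-unit increase in weekly hours worked is associated with a change of between -0.286 and 0.032 points (1–10) in job satisfaction score.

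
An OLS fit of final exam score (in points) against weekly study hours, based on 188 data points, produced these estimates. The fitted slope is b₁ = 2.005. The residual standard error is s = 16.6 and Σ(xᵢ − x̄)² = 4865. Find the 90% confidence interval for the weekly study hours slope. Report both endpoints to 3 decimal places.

(1.612, 2.398)

SE(b₁) = s/√Sₓₓ = 16.6/√4865 = 0.237994.
df = n − 2 = 186.
t* = t_{0.05, 186} = 1.653087.
Margin = t* × SE = 1.653087 × 0.237994 = 0.39343.
CI: 2.005 ± 0.39343 → (1.612, 2.398).
With 90% confidence, each one-unit increase in weekly study hours is associated with a change of between 1.612 and 2.398 points in final exam score.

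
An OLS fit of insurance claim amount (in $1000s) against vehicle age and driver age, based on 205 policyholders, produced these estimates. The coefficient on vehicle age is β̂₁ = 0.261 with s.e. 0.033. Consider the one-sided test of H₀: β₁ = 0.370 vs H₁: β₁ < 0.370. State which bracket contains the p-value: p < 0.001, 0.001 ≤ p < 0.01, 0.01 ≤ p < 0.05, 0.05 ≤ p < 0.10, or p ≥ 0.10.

p < 0.001

t = (0.261 − 0.370) / 0.033 = -3.303.
df = n − k − 1 = 205 − 2 − 1 = 202.
One-sided p = P(T_{202} < t) ≈ 0.0006.
So p < 0.001.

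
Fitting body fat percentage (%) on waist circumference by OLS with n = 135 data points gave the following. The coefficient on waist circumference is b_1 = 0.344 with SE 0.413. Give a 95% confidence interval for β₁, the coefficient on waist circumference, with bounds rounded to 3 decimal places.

(-0.473, 1.161)

df = n − 2 = 135 − 2 = 133.
t* = t_{0.025, 133} = 1.977961.
Margin = t* × SE = 1.977961 × 0.413 = 0.81690.
CI: 0.344 ± 0.81690 → (-0.473, 1.161).
With 95% confidence, each one-unit increase in waist circumference is associated with a change of between -0.473 and 1.161 % in body fat percentage.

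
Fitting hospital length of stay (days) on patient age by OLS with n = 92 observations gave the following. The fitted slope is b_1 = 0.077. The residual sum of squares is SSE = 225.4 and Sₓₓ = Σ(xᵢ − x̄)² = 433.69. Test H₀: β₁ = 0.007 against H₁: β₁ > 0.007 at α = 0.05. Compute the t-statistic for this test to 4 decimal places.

t = 0.9212

MSE = SSE/(n − 2) = 225.4/90 = 2.50444.
SE(b_1) = √(MSE/Sₓₓ) = √(2.50444/433.69) = 0.0759917.
t = (0.077 − 0.007) / 0.0759917 = 0.9212.
df = n − 2 = 90.
One-sided p ≈ 0.1797, which is ≥ 0.05, so fail to reject H₀.
The data do not give significant evidence that the true slope on patient age exceeds 0.007 days per unit.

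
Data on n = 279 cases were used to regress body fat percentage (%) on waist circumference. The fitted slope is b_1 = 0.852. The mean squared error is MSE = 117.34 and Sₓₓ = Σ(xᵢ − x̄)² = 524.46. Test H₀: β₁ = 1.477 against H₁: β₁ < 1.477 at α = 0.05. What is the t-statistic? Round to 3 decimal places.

t = -1.321

SE(b_1) = √(MSE/Sₓₓ) = √(117.34/524.46) = 0.473006.
t = (0.852 − 1.477) / 0.473006 = -1.321.
df = n − 2 = 277.
One-sided p ≈ 0.0937, which is ≥ 0.05, so fail to reject H₀.
The data do not give significant evidence that the true slope on waist circumference is below 1.477 % per unit.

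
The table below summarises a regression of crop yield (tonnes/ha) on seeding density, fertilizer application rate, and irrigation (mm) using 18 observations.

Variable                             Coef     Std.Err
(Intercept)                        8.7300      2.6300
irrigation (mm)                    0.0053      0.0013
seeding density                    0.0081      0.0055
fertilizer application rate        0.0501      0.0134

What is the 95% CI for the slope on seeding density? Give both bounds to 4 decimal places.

Read off: b = 0.0081, SE = 0.0055 for seeding density.
df = n − k − 1 = 18 − 3 − 1 = 14.
t* = t_{0.025, 14} = 2.144787.
Margin = t* × SE = 2.144787 × 0.0055 = 0.011796.
CI: 0.0081 ± 0.011796 → (-0.0037, 0.0199).

(-0.0037, 0.0199)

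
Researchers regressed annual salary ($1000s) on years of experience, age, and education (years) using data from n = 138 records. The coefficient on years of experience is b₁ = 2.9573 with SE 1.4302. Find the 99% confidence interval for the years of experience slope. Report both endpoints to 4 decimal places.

df = n − k − 1 = 138 − 3 − 1 = 134.
t* = t_{0.005, 134} = 2.613017.
Margin = t* × SE = 2.613017 × 1.4302 = 3.737137.
CI: 2.9573 ± 3.737137 → (-0.7798, 6.6944).
With 99% confidence, each one-unit increase in years of experience is associated with a change of between -0.7798 and 6.6944 $1000s in annual salary, holding the other predictors fixed.

(-0.7798, 6.6944)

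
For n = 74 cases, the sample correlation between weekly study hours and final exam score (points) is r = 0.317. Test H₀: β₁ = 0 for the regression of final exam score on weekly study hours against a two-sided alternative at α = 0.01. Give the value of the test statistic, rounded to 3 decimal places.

t = 2.836

t = r·√(n − 2)/√(1 − r²) = 0.317·√72/√0.899511 = 2.836.
df = n − 2 = 72.
Two-sided p ≈ 0.0059, which is < 0.01, so reject H₀.
There is evidence of a linear association between weekly study hours and final exam score.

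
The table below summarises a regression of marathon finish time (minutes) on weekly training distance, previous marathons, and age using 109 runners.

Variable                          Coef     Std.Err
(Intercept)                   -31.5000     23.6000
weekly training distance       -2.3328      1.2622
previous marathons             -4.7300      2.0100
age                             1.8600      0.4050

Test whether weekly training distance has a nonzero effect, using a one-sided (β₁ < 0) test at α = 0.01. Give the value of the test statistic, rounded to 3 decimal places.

Read off: b = -2.3328, SE = 1.2622 for weekly training distance.
H₀: β₁ = 0 vs H₁: β₁ < 0.
t = -2.3328 / 1.2622 = -1.848.
df = n − k − 1 = 109 − 3 − 1 = 105.
One-sided p ≈ 0.0337, which is ≥ 0.01, so fail to reject H₀.
The data do not give significant evidence that the true slope on weekly training distance is negative, holding the other predictors fixed.

t = -1.848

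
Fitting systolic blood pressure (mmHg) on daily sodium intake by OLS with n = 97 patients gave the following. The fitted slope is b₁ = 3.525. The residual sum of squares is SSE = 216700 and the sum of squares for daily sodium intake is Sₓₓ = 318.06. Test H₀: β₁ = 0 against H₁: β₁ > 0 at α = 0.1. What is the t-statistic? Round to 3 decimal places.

MSE = SSE/(n − 2) = 216700/95 = 2281.05.
SE(b₁) = √(MSE/Sₓₓ) = √(2281.05/318.06) = 2.67802.
t = 3.525 / 2.67802 = 1.316.
df = n − 2 = 95.
One-sided p ≈ 0.0956, which is < 0.1, so reject H₀.
There is evidence that the true slope on daily sodium intake is positive.

t = 1.316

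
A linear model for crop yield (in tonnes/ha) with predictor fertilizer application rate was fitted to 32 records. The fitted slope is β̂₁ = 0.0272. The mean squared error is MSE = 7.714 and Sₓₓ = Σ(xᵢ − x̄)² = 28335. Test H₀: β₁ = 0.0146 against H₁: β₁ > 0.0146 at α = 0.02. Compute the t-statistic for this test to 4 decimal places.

t = 0.7636

SE(β̂₁) = √(MSE/Sₓₓ) = √(7.714/28335) = 0.0164998.
t = (0.0272 − 0.0146) / 0.0164998 = 0.7636.
df = n − 2 = 30.
One-sided p ≈ 0.2255, which is ≥ 0.02, so fail to reject H₀.
The data do not give significant evidence that the true slope on fertilizer application rate exceeds 0.0146 tonnes/ha per unit.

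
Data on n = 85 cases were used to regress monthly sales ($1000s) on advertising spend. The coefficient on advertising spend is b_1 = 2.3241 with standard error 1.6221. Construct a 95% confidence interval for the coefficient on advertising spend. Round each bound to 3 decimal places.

df = n − 2 = 85 − 2 = 83.
t* = t_{0.025, 83} = 1.98896.
Margin = t* × SE = 1.98896 × 1.6221 = 3.22629.
CI: 2.3241 ± 3.22629 → (-0.902, 5.550).
With 95% confidence, each one-unit increase in advertising spend is associated with a change of between -0.902 and 5.550 $1000s in monthly sales.

(-0.902, 5.550)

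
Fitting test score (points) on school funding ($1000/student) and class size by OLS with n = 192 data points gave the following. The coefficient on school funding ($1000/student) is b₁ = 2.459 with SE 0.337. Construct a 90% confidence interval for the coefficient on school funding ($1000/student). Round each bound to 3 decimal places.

(1.902, 3.016)

df = n − k − 1 = 192 − 2 − 1 = 189.
t* = t_{0.05, 189} = 1.652956.
Margin = t* × SE = 1.652956 × 0.337 = 0.55705.
CI: 2.459 ± 0.55705 → (1.902, 3.016).
With 90% confidence, each one-unit increase in school funding ($1000/student) is associated with a change of between 1.902 and 3.016 points in test score, holding the other predictors fixed.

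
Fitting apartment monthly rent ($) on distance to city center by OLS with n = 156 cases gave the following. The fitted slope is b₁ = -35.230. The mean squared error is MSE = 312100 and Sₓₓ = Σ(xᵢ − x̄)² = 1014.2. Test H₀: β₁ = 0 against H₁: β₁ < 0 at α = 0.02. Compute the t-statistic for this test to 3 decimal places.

t = -2.008

SE(b₁) = √(MSE/Sₓₓ) = √(312100/1014.2) = 17.5422.
t = -35.230 / 17.5422 = -2.008.
df = n − 2 = 154.
One-sided p ≈ 0.0232, which is ≥ 0.02, so fail to reject H₀.
The data do not give significant evidence that the true slope on distance to city center is negative.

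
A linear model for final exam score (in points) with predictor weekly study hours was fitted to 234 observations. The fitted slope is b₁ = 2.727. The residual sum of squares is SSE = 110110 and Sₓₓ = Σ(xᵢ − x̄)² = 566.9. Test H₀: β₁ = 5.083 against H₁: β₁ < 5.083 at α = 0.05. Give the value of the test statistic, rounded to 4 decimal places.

MSE = SSE/(n − 2) = 110110/232 = 474.612.
SE(b₁) = √(MSE/Sₓₓ) = √(474.612/566.9) = 0.91499.
t = (2.727 − 5.083) / 0.91499 = -2.5749.
df = n − 2 = 232.
One-sided p ≈ 0.0053, which is < 0.05, so reject H₀.
There is evidence that the true slope on weekly study hours is below 5.083 points per unit.

t = -2.5749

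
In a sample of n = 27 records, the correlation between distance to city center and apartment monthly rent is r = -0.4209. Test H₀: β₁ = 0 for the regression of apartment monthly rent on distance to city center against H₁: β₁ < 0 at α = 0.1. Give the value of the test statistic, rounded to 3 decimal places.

t = -2.320

t = r·√(n − 2)/√(1 − r²) = -0.4209·√25/√0.822843 = -2.320.
df = n − 2 = 25.
One-sided p ≈ 0.0144, which is < 0.1, so reject H₀.
There is evidence of a linear association between distance to city center and apartment monthly rent.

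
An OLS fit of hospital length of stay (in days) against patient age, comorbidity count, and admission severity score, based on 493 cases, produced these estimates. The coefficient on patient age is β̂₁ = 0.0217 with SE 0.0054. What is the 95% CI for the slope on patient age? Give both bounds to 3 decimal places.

(0.011, 0.032)

df = n − k − 1 = 493 − 3 − 1 = 489.
t* = t_{0.025, 489} = 1.964827.
Margin = t* × SE = 1.964827 × 0.0054 = 0.01061.
CI: 0.0217 ± 0.01061 → (0.011, 0.032).
With 95% confidence, each one-unit increase in patient age is associated with a change of between 0.011 and 0.032 days in hospital length of stay, holding the other predictors fixed.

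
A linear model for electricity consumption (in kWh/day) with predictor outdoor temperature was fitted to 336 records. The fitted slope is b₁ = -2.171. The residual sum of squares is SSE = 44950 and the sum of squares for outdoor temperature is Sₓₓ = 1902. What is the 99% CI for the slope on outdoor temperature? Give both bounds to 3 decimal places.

MSE = SSE/(n − 2) = 44950/334 = 134.581.
SE(b₁) = √(MSE/Sₓₓ) = √(134.581/1902) = 0.266003.
df = n − 2 = 334.
t* = t_{0.005, 334} = 2.590629.
Margin = t* × SE = 2.590629 × 0.266003 = 0.68911.
CI: -2.171 ± 0.68911 → (-2.860, -1.482).
With 99% confidence, each one-unit increase in outdoor temperature is associated with a change of between -2.860 and -1.482 kWh/day in electricity consumption.

(-2.860, -1.482)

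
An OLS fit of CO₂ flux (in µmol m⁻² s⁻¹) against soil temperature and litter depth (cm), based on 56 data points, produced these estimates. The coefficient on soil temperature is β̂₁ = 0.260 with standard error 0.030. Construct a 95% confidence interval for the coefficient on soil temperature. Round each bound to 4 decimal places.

(0.1998, 0.3202)

df = n − k − 1 = 56 − 2 − 1 = 53.
t* = t_{0.025, 53} = 2.005746.
Margin = t* × SE = 2.005746 × 0.030 = 0.060172.
CI: 0.260 ± 0.060172 → (0.1998, 0.3202).
With 95% confidence, each one-unit increase in soil temperature is associated with a change of between 0.1998 and 0.3202 µmol m⁻² s⁻¹ in CO₂ flux, holding the other predictors fixed.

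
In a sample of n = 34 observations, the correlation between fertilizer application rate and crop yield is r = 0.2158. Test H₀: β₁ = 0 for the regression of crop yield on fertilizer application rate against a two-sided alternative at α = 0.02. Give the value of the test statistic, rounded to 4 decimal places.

t = 1.2502

t = r·√(n − 2)/√(1 − r²) = 0.2158·√32/√0.95343 = 1.2502.
df = n − 2 = 32.
Two-sided p ≈ 0.2203, which is ≥ 0.02, so fail to reject H₀.
The data do not give significant evidence of a linear association between fertilizer application rate and crop yield.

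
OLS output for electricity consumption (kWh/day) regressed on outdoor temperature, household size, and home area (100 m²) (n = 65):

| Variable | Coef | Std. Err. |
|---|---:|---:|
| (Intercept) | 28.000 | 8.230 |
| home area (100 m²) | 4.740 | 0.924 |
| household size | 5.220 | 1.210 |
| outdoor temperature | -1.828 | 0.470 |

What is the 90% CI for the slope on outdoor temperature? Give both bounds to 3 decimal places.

(-2.613, -1.043)

Read off: b = -1.828, SE = 0.470 for outdoor temperature.
df = n − k − 1 = 65 − 3 − 1 = 61.
t* = t_{0.05, 61} = 1.670219.
Margin = t* × SE = 1.670219 × 0.470 = 0.78500.
CI: -1.828 ± 0.78500 → (-2.613, -1.043).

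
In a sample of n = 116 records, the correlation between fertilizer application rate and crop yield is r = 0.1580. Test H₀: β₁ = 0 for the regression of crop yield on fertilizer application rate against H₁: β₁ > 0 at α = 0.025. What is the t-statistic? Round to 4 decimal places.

t = r·√(n − 2)/√(1 − r²) = 0.1580·√114/√0.975036 = 1.7084.
df = n − 2 = 114.
One-sided p ≈ 0.0451, which is ≥ 0.025, so fail to reject H₀.
The data do not give significant evidence of a linear association between fertilizer application rate and crop yield.

t = 1.7084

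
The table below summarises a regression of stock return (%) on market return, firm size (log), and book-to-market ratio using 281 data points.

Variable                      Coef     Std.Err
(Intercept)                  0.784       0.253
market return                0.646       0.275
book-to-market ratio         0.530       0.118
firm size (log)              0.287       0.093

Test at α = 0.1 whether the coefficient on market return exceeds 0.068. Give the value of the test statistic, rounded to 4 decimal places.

Read off: b = 0.646, SE = 0.275 for market return.
H₀: β₁ = 0.068 vs H₁: β₁ > 0.068.
t = (0.646 − 0.068) / 0.275 = 2.1018.
df = n − k − 1 = 281 − 3 − 1 = 277.
One-sided p ≈ 0.0182, which is < 0.1, so reject H₀.
There is evidence that the true slope on market return exceeds 0.068 % per unit, holding the other predictors fixed.

t = 2.1018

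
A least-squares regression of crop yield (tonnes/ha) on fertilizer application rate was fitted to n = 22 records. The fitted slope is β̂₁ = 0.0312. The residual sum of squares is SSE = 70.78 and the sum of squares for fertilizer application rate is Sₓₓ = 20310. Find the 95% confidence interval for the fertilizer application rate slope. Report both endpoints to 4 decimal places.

MSE = SSE/(n − 2) = 70.78/20 = 3.539.
SE(β̂₁) = √(MSE/Sₓₓ) = √(3.539/20310) = 0.0132003.
df = n − 2 = 20.
t* = t_{0.025, 20} = 2.085963.
Margin = t* × SE = 2.085963 × 0.0132003 = 0.027535.
CI: 0.0312 ± 0.027535 → (0.0037, 0.0587).
With 95% confidence, each one-unit increase in fertilizer application rate is associated with a change of between 0.0037 and 0.0587 tonnes/ha in crop yield.

(0.0037, 0.0587)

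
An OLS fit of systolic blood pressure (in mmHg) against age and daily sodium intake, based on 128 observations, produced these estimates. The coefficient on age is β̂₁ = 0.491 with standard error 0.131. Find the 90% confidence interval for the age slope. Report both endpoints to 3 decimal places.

df = n − k − 1 = 128 − 2 − 1 = 125.
t* = t_{0.05, 125} = 1.657135.
Margin = t* × SE = 1.657135 × 0.131 = 0.21708.
CI: 0.491 ± 0.21708 → (0.274, 0.708).
With 90% confidence, each one-unit increase in age is associated with a change of between 0.274 and 0.708 mmHg in systolic blood pressure, holding the other predictors fixed.

(0.274, 0.708)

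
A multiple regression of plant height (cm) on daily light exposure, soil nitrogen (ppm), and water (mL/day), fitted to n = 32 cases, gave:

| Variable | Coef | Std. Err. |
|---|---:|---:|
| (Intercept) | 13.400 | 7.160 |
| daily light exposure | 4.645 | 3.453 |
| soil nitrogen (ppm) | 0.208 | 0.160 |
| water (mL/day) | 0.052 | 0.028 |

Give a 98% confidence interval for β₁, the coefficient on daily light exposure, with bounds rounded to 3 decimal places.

(-3.874, 13.164)

Read off: b = 4.645, SE = 3.453 for daily light exposure.
df = n − k − 1 = 32 − 3 − 1 = 28.
t* = t_{0.01, 28} = 2.46714.
Margin = t* × SE = 2.46714 × 3.453 = 8.51903.
CI: 4.645 ± 8.51903 → (-3.874, 13.164).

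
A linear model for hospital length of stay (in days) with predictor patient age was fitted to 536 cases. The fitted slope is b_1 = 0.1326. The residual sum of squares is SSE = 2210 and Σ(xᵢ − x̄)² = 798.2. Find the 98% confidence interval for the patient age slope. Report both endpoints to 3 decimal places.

MSE = SSE/(n − 2) = 2210/534 = 4.13858.
SE(b_1) = √(MSE/Sₓₓ) = √(4.13858/798.2) = 0.0720062.
df = n − 2 = 534.
t* = t_{0.01, 534} = 2.333351.
Margin = t* × SE = 2.333351 × 0.0720062 = 0.16802.
CI: 0.1326 ± 0.16802 → (-0.035, 0.301).
With 98% confidence, each one-unit increase in patient age is associated with a change of between -0.035 and 0.301 days in hospital length of stay.

(-0.035, 0.301)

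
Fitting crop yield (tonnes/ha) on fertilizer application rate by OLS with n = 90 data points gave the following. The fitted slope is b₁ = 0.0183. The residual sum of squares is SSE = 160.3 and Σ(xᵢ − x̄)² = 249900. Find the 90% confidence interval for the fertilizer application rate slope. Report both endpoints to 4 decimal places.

MSE = SSE/(n − 2) = 160.3/88 = 1.82159.
SE(b₁) = √(MSE/Sₓₓ) = √(1.82159/249900) = 0.00269987.
df = n − 2 = 88.
t* = t_{0.05, 88} = 1.662354.
Margin = t* × SE = 1.662354 × 0.00269987 = 0.004488.
CI: 0.0183 ± 0.004488 → (0.0138, 0.0228).
With 90% confidence, each one-unit increase in fertilizer application rate is associated with a change of between 0.0138 and 0.0228 tonnes/ha in crop yield.

(0.0138, 0.0228)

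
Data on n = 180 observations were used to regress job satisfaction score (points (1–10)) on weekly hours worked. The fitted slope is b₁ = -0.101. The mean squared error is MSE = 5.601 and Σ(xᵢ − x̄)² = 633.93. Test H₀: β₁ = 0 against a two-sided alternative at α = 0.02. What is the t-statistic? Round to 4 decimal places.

SE(b₁) = √(MSE/Sₓₓ) = √(5.601/633.93) = 0.0939966.
t = -0.101 / 0.0939966 = -1.0745.
df = n − 2 = 178.
Two-sided p ≈ 0.2840, which is ≥ 0.02, so fail to reject H₀.
The data do not give significant evidence of an association between weekly hours worked and job satisfaction score.

t = -1.0745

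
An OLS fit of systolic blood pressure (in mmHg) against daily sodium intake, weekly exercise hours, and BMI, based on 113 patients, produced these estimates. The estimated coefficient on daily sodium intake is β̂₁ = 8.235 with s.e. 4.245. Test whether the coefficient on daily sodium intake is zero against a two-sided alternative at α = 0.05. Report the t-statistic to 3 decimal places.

t = 1.940

H₀: β₁ = 0 vs H₁: β₁ ≠ 0.
t = (β̂₁ − β₁⁰)/SE = 8.235 / 4.245 = 1.940.
df = n − k − 1 = 113 − 3 − 1 = 109.
Two-sided p ≈ 0.0550, which is ≥ 0.05, so fail to reject H₀.
The data do not give significant evidence of an association between daily sodium intake and systolic blood pressure, after adjusting for the other predictors.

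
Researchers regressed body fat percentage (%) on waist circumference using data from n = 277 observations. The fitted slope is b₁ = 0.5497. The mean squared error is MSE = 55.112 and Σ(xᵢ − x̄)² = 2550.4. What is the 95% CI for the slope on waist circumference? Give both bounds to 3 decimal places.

(0.260, 0.839)

SE(b₁) = √(MSE/Sₓₓ) = √(55.112/2550.4) = 0.147001.
df = n − 2 = 275.
t* = t_{0.025, 275} = 1.968628.
Margin = t* × SE = 1.968628 × 0.147001 = 0.28939.
CI: 0.5497 ± 0.28939 → (0.260, 0.839).
With 95% confidence, each one-unit increase in waist circumference is associated with a change of between 0.260 and 0.839 % in body fat percentage.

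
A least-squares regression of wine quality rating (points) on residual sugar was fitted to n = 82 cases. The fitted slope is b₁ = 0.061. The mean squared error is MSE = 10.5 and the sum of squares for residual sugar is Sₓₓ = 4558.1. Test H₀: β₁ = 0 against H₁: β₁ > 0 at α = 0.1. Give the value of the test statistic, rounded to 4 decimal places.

SE(b₁) = √(MSE/Sₓₓ) = √(10.5/4558.1) = 0.0479957.
t = 0.061 / 0.0479957 = 1.2709.
df = n − 2 = 80.
One-sided p ≈ 0.1037, which is ≥ 0.1, so fail to reject H₀.
The data do not give significant evidence that the true slope on residual sugar is positive.

t = 1.2709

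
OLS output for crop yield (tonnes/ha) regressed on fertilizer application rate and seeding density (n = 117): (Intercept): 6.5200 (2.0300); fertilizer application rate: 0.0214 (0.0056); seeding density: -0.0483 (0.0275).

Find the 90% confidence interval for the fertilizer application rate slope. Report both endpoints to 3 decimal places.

(0.012, 0.031)

Read off: b = 0.0214, SE = 0.0056 for fertilizer application rate.
df = n − k − 1 = 117 − 2 − 1 = 114.
t* = t_{0.05, 114} = 1.65833.
Margin = t* × SE = 1.65833 × 0.0056 = 0.00929.
CI: 0.0214 ± 0.00929 → (0.012, 0.031).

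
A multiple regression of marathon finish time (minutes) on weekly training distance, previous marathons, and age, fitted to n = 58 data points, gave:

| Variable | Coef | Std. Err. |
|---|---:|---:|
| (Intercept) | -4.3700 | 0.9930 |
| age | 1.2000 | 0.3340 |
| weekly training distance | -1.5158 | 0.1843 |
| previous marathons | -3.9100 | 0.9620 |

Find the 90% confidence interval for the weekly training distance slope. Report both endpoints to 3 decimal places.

Read off: b = -1.5158, SE = 0.1843 for weekly training distance.
df = n − k − 1 = 58 − 3 − 1 = 54.
t* = t_{0.05, 54} = 1.673565.
Margin = t* × SE = 1.673565 × 0.1843 = 0.30844.
CI: -1.5158 ± 0.30844 → (-1.824, -1.207).

(-1.824, -1.207)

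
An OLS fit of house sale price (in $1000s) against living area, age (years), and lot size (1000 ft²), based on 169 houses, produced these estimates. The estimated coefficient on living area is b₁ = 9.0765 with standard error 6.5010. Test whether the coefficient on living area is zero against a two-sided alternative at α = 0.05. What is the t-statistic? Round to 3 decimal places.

t = 1.396

H₀: β₁ = 0 vs H₁: β₁ ≠ 0.
t = (b₁ − β₁⁰)/SE = 9.0765 / 6.5010 = 1.396.
df = n − k − 1 = 169 − 3 − 1 = 165.
Two-sided p ≈ 0.1645, which is ≥ 0.05, so fail to reject H₀.
The data do not give significant evidence of an association between living area and house sale price, after adjusting for the other predictors.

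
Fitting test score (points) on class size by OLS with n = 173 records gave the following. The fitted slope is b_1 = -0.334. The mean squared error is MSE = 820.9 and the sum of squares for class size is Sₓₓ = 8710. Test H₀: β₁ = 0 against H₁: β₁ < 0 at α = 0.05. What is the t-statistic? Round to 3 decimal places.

SE(b_1) = √(MSE/Sₓₓ) = √(820.9/8710) = 0.306998.
t = -0.334 / 0.306998 = -1.088.
df = n − 2 = 171.
One-sided p ≈ 0.1391, which is ≥ 0.05, so fail to reject H₀.
The data do not give significant evidence that the true slope on class size is negative.

t = -1.088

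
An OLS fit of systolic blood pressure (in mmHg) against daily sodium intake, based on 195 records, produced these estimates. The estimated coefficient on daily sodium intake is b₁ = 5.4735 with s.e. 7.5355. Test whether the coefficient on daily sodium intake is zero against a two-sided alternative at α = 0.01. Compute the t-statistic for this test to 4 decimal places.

t = 0.7264

H₀: β₁ = 0 vs H₁: β₁ ≠ 0.
t = (b₁ − β₁⁰)/SE = 5.4735 / 7.5355 = 0.7264.
df = n − 2 = 195 − 2 = 193.
Two-sided p ≈ 0.4685, which is ≥ 0.01, so fail to reject H₀.
The data do not give significant evidence of an association between daily sodium intake and systolic blood pressure.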